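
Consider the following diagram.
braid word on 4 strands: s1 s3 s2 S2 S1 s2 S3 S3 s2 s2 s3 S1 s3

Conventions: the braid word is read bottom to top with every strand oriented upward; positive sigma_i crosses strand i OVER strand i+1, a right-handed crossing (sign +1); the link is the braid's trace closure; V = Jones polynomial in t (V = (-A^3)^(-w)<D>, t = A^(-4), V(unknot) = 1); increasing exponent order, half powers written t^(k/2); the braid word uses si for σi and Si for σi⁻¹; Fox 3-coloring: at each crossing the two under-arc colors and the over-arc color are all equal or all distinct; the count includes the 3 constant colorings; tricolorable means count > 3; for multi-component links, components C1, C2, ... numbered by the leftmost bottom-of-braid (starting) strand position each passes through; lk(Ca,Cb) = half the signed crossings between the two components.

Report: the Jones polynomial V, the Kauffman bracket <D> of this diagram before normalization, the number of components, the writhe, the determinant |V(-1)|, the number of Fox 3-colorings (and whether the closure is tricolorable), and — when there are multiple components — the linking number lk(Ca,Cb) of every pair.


V(t) = 2t - 2t^2 + 3t^3 - 3t^4 + 2t^5 - 2t^6 + t^7
bracket: -A^-19 + 2A^-15 - 2A^-11 + 3A^-7 - 3A^-3 + 2A - 2A^5, w = +3
1 component, writhe +3, over 13 crossings
det 15, colorings 9 of 3^13 — tricolorable
observation: w = +3 shifts under R1 moves; the (-A^3)^(-3) factor cancels that in V


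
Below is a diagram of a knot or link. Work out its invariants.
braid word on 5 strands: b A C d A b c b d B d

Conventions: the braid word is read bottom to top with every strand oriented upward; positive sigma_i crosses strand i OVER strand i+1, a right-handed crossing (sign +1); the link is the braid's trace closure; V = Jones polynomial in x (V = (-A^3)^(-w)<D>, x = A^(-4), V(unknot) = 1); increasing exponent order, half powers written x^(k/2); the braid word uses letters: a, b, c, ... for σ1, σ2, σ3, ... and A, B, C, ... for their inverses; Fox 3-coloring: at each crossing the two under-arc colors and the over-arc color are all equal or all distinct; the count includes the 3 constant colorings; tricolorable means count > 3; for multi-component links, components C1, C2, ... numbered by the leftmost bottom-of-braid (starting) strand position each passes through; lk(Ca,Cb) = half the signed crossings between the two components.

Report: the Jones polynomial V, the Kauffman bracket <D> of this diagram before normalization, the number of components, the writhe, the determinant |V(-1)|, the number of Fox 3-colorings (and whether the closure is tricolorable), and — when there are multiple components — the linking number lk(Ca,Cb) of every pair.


Jones polynomial: V(x) = -x^(-3/2) + x^(-1/2) - 3x^(1/2) + 2x^(3/2) - 3x^(5/2) + 2x^(7/2) - x^(9/2) + x^(11/2)
<D> = -A^-13 + A^-9 - 2A^-5 + 3A^-1 - 2A^3 + 3A^7 - A^11 + A^15; writhe +3
components 2, writhe +3 (11 crossings)
linking number lk(C1,C2) = -1
3-colorings: 3 of 3^11, det 14 — not tricolorable
note: det 14 = |V(-1)|; not divisible by 3, so not tricolorable


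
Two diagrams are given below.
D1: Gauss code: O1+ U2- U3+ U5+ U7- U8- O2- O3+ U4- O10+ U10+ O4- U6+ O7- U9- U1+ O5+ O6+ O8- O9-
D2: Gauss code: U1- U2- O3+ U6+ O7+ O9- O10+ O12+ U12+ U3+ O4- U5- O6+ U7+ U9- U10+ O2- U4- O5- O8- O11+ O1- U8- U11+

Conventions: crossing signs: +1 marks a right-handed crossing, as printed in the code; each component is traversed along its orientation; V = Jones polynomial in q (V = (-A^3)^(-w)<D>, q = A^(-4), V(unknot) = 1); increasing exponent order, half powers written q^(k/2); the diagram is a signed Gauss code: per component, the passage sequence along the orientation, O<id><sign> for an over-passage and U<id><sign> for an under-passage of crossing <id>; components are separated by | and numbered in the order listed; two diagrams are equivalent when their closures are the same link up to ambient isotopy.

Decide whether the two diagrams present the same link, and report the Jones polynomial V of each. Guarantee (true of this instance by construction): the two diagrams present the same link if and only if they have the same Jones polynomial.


same link: no
V(D1) = 1  [10 crossings, <D> = 1, w = 0]
V(D2) = -q^-3 + 2q^-2 - 2q^-1 + 3 - 2q + 2q^2 - q^3  (w 0, c 12, <D> = -A^-12 + 2A^-8 - 2A^-4 + 3 - 2A^4 + 2A^8 - A^12)
note: 2 values of V(q) split the 2 diagrams


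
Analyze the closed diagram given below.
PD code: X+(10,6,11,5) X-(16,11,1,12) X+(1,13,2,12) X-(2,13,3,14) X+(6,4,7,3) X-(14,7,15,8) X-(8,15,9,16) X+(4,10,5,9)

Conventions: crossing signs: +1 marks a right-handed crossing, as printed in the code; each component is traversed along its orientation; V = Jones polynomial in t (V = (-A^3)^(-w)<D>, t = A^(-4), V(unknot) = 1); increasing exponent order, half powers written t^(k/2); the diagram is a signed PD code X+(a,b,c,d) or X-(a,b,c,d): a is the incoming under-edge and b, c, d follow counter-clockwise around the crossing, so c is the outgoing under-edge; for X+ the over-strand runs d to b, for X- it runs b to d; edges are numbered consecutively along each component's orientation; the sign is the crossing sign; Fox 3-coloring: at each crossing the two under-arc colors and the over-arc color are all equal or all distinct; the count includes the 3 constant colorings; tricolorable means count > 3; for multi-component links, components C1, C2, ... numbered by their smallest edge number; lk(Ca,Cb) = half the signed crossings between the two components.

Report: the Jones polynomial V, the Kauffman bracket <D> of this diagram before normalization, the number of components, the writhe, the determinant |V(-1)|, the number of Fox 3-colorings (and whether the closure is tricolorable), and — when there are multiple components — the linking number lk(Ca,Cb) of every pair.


V = -t^-3 + 2t^-2 - 2t^-1 + 3 - 2t + 2t^2 - t^3
<D> = -A^-12 + 2A^-8 - 2A^-4 + 3 - 2A^4 + 2A^8 - A^12 (w = 0)
1 component over 8 crossings, w = 0
3 Fox colorings among 3^8, |V(-1)| = 13: not tricolorable
why: det 13 = |V(-1)|; not divisible by 3, so not tricolorable


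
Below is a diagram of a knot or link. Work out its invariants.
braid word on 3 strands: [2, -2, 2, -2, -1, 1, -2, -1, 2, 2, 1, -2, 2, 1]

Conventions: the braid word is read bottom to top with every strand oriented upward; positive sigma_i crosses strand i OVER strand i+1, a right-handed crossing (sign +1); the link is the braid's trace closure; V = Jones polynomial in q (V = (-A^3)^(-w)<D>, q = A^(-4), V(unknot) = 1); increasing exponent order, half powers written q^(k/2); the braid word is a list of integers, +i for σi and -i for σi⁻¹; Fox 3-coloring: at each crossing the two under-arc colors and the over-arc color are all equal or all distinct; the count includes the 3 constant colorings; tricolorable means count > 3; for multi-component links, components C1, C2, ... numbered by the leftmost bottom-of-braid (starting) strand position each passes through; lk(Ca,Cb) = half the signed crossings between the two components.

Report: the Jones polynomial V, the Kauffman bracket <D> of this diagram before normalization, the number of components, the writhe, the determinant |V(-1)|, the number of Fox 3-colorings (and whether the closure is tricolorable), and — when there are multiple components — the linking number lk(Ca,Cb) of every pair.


Jones polynomial: V(q) = q + q^3 - q^4
<D> = -A^-10 + A^-6 + A^2; writhe +2
components 1, writhe +2 (14 crossings)
3-colorings: 9 of 3^14, det 3 — tricolorable
note: w = +2 (over 14 crossings) is diagram-only; (-A^3)^(-2) removes it from V


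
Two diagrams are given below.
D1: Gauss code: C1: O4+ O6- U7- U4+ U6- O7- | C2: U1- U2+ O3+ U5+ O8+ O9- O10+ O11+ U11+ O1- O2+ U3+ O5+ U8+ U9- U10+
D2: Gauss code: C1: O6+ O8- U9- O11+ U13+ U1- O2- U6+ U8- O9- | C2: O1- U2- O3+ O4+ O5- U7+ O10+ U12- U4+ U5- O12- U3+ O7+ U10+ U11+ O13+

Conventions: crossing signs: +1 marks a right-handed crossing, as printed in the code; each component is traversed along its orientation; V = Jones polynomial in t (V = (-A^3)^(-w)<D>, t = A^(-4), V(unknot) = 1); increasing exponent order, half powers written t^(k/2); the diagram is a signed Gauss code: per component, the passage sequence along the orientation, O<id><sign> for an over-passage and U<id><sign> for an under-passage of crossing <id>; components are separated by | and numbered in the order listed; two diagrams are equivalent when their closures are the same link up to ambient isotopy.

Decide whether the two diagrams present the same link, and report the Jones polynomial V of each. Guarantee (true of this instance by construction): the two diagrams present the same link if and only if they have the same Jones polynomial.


same link: yes
V(D1) = -t^(1/2) - t^(3/2) - t^(5/2) + t^(9/2)  [11 crossings, <D> = -A^-9 + A^-1 + A^3 + A^7, w = +3]
V(D2) = -t^(1/2) - t^(3/2) - t^(5/2) + t^(9/2)  [13 crossings, <D> = -A^-15 + A^-7 + A^-3 + A, w = +1]
insight: Reidemeister moves carry D1 (11 crossings) to D2 (13)


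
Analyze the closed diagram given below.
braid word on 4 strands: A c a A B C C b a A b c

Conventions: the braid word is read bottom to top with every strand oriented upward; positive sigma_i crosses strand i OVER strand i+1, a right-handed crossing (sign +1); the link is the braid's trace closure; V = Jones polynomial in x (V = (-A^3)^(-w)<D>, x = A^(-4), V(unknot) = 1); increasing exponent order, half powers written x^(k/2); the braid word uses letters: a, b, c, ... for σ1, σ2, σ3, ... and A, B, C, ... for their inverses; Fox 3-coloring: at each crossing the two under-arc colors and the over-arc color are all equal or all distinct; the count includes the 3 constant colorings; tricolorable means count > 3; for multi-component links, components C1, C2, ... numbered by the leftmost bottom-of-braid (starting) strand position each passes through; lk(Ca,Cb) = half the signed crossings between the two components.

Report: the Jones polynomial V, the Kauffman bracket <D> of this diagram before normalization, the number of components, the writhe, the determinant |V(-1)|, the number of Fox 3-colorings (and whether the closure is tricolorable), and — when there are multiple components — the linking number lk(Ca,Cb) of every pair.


V = -x^(-3/2) + x^(-1/2) - 2x^(1/2) + x^(3/2) - 2x^(5/2) + x^(7/2)
<D> = A^-14 - 2A^-10 + A^-6 - 2A^-2 + A^2 - A^6 (w = 0)
2 components over 12 crossings, w = 0
lk(C1,C2): 0
3 Fox colorings among 3^12, |V(-1)| = 8: not tricolorable
why: |V(-1)| = 8: so not tricolorable, since 3 does not divide 8


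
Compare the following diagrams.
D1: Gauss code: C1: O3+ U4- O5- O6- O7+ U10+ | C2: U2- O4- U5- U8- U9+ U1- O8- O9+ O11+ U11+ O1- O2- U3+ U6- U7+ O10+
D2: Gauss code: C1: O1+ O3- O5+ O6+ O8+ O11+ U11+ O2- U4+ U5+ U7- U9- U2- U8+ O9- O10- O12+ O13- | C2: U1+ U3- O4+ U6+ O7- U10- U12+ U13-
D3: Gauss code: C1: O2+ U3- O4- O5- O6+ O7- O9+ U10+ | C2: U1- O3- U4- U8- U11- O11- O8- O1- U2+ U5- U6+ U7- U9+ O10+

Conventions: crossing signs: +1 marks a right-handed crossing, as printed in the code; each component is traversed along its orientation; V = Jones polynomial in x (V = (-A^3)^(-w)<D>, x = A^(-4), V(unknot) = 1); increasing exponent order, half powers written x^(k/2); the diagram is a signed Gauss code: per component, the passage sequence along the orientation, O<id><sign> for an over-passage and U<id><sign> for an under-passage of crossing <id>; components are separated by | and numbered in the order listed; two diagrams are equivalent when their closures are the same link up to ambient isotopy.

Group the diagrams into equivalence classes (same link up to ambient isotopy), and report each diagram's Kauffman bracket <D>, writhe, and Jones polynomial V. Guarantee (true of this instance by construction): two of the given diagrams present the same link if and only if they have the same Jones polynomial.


equivalence classes: {D1, D3} | {D2}
D1 (bracket A^-9 - A^-5 + 2A^-1 - A^3 + 2A^7 - A^11; 11 crossings at w = -1): V = x^(-7/2) - 2x^(-5/2) + x^(-3/2) - 2x^(-1/2) + x^(1/2) - x^(3/2)
V(D2) = -x^(-1/2) - x^(1/2)  [13 crossings, <D> = A + A^5, w = +1]
V(D3) = x^(-7/2) - 2x^(-5/2) + x^(-3/2) - 2x^(-1/2) + x^(1/2) - x^(3/2)  (w -3, c 11, <D> = A^-15 - A^-11 + 2A^-7 - A^-3 + 2A - A^5)
observation: 2 values of V(x) split the 3 diagrams


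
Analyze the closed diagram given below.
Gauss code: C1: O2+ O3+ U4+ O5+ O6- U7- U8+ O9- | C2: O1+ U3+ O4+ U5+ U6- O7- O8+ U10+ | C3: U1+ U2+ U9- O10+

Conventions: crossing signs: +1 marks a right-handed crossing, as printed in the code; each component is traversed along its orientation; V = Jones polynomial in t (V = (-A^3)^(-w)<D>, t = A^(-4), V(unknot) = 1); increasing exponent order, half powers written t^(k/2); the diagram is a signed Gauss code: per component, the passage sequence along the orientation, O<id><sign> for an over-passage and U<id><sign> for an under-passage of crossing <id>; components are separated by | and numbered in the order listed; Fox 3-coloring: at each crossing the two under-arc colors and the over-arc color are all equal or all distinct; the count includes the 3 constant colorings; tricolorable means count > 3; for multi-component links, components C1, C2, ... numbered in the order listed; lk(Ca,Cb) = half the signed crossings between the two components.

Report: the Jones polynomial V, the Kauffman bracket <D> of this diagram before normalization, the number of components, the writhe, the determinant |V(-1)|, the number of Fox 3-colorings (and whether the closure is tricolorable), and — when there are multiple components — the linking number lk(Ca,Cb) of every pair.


V = t + 2t^3 + t^5
<D> = A^-8 + 2 + A^8 (w = +4)
3 components over 10 crossings, w = +4
lk(C1,C2): +1
lk(C1,C3) = 0
linking number lk(C2,C3) = +1
3 Fox colorings among 3^10, |V(-1)| = 4: not tricolorable
why: summing lk over 3 pairs gives +2


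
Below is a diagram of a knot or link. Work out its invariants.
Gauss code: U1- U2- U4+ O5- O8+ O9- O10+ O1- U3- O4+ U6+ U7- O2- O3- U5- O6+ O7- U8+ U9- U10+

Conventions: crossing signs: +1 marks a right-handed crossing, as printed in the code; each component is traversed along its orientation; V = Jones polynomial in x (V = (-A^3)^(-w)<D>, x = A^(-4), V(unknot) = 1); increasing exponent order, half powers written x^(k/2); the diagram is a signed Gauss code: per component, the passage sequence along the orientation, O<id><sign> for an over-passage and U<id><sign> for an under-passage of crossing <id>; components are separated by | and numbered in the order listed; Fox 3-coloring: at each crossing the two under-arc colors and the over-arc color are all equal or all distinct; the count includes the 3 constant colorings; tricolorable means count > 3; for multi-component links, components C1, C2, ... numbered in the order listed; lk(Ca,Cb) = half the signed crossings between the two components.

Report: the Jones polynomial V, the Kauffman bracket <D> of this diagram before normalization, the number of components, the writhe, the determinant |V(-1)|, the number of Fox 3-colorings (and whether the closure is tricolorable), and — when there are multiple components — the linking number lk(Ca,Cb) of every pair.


V(x) = 1
bracket: A^-6, w = -2
1 component, writhe -2, over 10 crossings
det 1, colorings 3 of 3^10 — not tricolorable
observation: det 1 = |V(-1)|; not divisible by 3, so not tricolorable


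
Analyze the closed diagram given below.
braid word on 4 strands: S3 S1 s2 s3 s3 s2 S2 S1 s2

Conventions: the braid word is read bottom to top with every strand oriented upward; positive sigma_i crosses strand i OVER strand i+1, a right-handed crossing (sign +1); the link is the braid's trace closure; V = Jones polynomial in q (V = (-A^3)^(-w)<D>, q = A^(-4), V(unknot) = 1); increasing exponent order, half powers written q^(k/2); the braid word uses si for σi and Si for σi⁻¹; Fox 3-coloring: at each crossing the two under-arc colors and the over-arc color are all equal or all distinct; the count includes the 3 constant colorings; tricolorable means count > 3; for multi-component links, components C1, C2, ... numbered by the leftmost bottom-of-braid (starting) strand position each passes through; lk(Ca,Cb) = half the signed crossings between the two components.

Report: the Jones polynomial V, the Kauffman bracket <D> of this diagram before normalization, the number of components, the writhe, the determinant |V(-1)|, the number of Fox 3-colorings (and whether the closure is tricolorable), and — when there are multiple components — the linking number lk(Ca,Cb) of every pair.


V = q^-2 - q^-1 + 2 - 2q + q^2 - q^3 + q^4
<D> = -A^-13 + A^-9 - A^-5 + 2A^-1 - 2A^3 + A^7 - A^11 (w = +1)
1 component over 9 crossings, w = +1
9 Fox colorings among 3^9, |V(-1)| = 9: tricolorable
why: the span of V is 6, forcing >= 6 crossings in any diagram


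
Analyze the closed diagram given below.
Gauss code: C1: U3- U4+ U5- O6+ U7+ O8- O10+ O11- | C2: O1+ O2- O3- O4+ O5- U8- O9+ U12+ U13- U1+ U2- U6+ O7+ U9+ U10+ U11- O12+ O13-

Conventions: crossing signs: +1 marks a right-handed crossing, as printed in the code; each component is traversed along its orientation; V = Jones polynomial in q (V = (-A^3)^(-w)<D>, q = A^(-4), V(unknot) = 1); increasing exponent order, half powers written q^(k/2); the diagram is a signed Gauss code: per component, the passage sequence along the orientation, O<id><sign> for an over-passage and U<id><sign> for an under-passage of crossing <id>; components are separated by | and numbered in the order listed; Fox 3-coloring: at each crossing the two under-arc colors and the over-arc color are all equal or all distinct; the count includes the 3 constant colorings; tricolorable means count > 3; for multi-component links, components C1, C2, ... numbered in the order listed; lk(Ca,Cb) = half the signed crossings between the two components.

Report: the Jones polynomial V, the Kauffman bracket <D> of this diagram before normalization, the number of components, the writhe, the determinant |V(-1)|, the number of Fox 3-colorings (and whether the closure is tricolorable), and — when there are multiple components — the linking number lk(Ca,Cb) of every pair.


V(q) = -q^(-3/2) + q^(-1/2) - 2q^(1/2) + q^(3/2) - 2q^(5/2) + q^(7/2)
bracket: -A^-11 + 2A^-7 - A^-3 + 2A - A^5 + A^9, w = +1
2 components, writhe +1, over 13 crossings
lk(C1,C2) = 0
det 8, colorings 3 of 3^13 — not tricolorable
observation: det 8 = |V(-1)|; not divisible by 3, so not tricolorable


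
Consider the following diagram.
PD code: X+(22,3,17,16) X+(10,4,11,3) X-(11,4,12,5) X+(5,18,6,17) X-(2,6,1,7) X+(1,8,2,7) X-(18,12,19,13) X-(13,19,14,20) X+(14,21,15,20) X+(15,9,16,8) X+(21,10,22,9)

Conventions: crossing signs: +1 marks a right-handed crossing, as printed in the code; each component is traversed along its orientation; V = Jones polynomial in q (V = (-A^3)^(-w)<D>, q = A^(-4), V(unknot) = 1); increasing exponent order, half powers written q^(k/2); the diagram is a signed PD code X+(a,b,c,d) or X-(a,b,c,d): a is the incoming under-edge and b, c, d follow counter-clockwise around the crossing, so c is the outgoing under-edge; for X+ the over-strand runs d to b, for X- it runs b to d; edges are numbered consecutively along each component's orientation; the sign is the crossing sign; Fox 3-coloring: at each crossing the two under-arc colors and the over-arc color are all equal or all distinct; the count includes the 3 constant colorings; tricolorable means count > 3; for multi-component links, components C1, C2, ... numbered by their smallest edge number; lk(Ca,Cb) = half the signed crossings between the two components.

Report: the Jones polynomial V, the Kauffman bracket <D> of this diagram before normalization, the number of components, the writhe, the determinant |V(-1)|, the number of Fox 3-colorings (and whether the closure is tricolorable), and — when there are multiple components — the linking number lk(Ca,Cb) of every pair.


Jones polynomial: V(q) = 1 + q + q^2 + q^3
<D> = -A^-3 - A - A^5 - A^9; writhe +3
components 3, writhe +3 (11 crossings)
linking number lk(C1,C2) = 0
lk(C1,C3): 0
lk(C2,C3) = +1
3-colorings: 9 of 3^11, det 0 — tricolorable
note: det 0 = |V(-1)|; divisible by 3, so tricolorable


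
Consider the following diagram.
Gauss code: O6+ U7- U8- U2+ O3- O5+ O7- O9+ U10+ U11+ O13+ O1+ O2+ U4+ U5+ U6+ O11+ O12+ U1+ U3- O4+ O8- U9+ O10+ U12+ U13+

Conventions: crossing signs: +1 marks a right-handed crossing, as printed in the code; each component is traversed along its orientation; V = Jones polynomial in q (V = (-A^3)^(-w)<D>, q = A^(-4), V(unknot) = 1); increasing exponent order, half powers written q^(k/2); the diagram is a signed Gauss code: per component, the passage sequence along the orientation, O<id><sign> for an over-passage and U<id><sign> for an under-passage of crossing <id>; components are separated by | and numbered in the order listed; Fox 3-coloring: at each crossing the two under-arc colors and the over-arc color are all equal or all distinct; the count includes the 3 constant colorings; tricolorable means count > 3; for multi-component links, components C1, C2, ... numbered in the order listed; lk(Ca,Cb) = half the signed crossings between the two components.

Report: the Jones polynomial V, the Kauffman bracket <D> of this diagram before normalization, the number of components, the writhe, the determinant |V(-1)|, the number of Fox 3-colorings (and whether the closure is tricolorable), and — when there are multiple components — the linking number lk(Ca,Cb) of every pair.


V(q) = q^2 - q^3 + 2q^4 - 2q^5 + 3q^6 - 2q^7 + q^8 - q^9
bracket: A^-15 - A^-11 + 2A^-7 - 3A^-3 + 2A - 2A^5 + A^9 - A^13, w = +7
1 component, writhe +7, over 13 crossings
det 13, colorings 3 of 3^13 — not tricolorable
observation: w = +7 (over 13 crossings) is diagram-only; (-A^3)^(-7) removes it from V


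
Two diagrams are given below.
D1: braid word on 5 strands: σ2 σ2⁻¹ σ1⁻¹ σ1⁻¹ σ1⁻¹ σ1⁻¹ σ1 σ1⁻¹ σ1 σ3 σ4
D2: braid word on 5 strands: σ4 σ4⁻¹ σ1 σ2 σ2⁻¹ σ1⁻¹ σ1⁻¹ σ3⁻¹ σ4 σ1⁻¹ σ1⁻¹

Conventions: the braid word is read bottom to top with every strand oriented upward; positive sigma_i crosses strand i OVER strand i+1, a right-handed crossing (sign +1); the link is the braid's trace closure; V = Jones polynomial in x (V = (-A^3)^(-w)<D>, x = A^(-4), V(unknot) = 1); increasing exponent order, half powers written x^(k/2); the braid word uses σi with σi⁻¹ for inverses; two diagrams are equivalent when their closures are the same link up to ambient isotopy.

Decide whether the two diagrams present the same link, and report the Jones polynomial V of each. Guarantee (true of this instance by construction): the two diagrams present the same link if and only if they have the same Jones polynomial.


equivalent: yes
D1 (bracket A^-1 + A^3 + A^7 - A^15; 11 crossings at w = -1): V = x^(-9/2) - x^(-5/2) - x^(-3/2) - x^(-1/2)
D2 (bracket A^-7 + A^-3 + A - A^9; 11 crossings at w = -3): V = x^(-9/2) - x^(-5/2) - x^(-3/2) - x^(-1/2)
key observation: all 2 diagrams share one V(x), hence one class


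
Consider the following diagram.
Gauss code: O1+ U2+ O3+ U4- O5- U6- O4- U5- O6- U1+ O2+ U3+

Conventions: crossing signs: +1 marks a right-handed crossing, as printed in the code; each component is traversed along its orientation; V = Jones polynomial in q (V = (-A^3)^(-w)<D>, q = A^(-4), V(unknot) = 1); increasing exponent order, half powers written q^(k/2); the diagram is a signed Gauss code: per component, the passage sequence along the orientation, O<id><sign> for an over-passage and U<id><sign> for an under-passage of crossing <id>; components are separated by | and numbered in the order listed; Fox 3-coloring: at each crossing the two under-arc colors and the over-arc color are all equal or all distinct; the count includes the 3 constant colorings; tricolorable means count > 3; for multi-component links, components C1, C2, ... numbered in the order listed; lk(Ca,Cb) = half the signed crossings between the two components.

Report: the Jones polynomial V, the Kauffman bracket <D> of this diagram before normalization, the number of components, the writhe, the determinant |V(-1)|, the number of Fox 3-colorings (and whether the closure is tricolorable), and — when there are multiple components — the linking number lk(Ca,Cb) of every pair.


V(q) = -q^-3 + q^-2 - q^-1 + 3 - q + q^2 - q^3
bracket: -A^-12 + A^-8 - A^-4 + 3 - A^4 + A^8 - A^12, w = 0
1 component, writhe 0, over 6 crossings
det 9, colorings 27 of 3^6 — tricolorable
observation: V is palindromic (span 6, det 9): q -> 1/q fixes it; necessary, not sufficient, for amphichirality


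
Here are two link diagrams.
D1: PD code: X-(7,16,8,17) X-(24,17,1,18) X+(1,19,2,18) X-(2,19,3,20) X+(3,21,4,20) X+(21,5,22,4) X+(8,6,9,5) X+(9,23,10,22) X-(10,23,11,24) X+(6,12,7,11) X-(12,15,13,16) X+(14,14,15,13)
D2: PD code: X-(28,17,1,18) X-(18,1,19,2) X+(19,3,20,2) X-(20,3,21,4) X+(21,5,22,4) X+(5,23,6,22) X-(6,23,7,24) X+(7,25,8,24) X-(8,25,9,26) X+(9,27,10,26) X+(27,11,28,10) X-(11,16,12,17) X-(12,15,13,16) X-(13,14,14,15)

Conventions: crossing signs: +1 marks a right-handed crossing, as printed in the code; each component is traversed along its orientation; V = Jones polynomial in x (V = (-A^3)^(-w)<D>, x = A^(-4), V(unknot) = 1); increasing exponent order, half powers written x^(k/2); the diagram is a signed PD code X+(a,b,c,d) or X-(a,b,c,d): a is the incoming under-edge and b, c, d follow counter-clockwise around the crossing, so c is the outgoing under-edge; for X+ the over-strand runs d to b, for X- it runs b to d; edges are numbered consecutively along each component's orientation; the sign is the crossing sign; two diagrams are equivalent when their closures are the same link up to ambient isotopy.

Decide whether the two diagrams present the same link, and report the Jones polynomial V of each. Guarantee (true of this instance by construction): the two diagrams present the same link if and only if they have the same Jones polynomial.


equivalent: yes
V(D1) = 1  (w +2, c 12, <D> = A^6)
D2 (bracket A^-6; 14 crossings at w = -2): V = 1
why: all 2 diagrams share one V(x), hence one class


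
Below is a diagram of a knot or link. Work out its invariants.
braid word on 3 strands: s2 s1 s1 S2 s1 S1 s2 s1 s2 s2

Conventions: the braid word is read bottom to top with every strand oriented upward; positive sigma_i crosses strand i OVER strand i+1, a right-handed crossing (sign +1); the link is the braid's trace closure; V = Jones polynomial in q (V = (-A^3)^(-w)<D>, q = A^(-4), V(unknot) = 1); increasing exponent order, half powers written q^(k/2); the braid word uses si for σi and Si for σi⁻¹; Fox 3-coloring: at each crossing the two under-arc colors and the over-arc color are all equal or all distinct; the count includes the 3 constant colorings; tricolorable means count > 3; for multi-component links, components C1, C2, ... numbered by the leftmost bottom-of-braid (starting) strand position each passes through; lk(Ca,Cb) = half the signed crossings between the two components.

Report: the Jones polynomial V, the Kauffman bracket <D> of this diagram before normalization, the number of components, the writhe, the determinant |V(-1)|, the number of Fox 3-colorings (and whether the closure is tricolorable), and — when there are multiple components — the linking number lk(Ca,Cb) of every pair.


V(q) = q^2 + 2q^4 - 2q^5 + q^6 - 2q^7 + q^8
bracket: A^-14 - 2A^-10 + A^-6 - 2A^-2 + 2A^2 + A^10, w = +6
1 component, writhe +6, over 10 crossings
det 9, colorings 27 of 3^10 — tricolorable
observation: w = +6 (over 10 crossings) is diagram-only; (-A^3)^(-6) removes it from V


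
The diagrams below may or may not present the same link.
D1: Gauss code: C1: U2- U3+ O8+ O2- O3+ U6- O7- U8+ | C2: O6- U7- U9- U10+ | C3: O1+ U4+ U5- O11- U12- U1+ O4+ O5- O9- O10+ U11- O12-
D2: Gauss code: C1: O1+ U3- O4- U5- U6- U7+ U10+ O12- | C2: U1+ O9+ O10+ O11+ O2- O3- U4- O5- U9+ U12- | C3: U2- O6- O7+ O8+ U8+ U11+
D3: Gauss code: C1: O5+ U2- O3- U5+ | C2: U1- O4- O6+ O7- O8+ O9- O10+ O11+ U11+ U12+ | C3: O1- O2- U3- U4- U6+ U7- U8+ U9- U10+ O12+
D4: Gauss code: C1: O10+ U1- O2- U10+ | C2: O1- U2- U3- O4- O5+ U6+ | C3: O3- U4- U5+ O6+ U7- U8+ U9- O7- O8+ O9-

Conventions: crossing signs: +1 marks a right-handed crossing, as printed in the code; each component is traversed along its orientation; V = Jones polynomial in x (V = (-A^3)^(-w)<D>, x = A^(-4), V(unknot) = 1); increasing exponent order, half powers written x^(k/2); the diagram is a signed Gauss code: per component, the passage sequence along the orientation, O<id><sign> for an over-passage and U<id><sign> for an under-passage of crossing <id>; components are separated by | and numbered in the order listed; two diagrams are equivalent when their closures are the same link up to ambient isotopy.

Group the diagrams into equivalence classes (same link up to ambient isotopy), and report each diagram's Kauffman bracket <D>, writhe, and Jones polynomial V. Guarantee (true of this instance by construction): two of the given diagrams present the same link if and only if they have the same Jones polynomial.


equivalence classes: {D1, D2, D3, D4}
D1 (bracket A^-6 + A^-2 + A^2 + A^6; 12 crossings at w = -2): V = x^-3 + x^-2 + x^-1 + 1
V(D2) = x^-3 + x^-2 + x^-1 + 1  [12 crossings, <D> = 1 + A^4 + A^8 + A^12, w = 0]
V(D3) = x^-3 + x^-2 + x^-1 + 1  [12 crossings, <D> = 1 + A^4 + A^8 + A^12, w = 0]
V(D4) = x^-3 + x^-2 + x^-1 + 1  (w -2, c 10, <D> = A^-6 + A^-2 + A^2 + A^6)
key observation: all 4 diagrams share one V(x), hence one class


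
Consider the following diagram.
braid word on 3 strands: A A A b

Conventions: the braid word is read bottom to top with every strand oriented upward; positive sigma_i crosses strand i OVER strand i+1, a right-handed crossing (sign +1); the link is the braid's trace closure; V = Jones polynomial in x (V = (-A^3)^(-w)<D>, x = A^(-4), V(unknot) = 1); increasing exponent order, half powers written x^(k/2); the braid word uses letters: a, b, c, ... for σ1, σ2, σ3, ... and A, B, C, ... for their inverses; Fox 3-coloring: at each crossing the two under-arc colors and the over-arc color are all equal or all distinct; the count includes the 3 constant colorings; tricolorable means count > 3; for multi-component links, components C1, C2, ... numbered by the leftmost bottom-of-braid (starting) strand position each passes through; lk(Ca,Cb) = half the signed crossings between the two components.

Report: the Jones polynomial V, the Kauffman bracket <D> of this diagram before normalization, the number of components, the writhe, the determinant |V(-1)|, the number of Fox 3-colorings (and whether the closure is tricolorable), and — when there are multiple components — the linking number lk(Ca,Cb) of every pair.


Jones polynomial: V(x) = -x^-4 + x^-3 + x^-1
<D> = A^-2 + A^6 - A^10; writhe -2
components 1, writhe -2 (4 crossings)
3-colorings: 9 of 3^4, det 3 — tricolorable
note: |V(-1)| = 3: so tricolorable, since 3 divides 3


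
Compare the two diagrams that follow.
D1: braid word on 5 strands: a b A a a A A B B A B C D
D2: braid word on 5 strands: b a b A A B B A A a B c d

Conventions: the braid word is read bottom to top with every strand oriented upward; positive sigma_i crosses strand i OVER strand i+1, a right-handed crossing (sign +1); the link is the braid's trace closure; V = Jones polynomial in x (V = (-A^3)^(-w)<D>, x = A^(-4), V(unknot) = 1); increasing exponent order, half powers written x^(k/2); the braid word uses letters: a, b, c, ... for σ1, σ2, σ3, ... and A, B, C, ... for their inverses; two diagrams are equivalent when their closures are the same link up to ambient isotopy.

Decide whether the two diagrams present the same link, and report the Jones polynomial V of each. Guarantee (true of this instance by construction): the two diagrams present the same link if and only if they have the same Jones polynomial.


same link: yes
V(D1) = -x^(-5/2) - x^(-1/2)  [13 crossings, <D> = A^-13 + A^-5, w = -5]
V(D2) = -x^(-5/2) - x^(-1/2)  (w -1, c 13, <D> = A^-1 + A^7)
note: all 2 diagrams share one V(x), hence one class


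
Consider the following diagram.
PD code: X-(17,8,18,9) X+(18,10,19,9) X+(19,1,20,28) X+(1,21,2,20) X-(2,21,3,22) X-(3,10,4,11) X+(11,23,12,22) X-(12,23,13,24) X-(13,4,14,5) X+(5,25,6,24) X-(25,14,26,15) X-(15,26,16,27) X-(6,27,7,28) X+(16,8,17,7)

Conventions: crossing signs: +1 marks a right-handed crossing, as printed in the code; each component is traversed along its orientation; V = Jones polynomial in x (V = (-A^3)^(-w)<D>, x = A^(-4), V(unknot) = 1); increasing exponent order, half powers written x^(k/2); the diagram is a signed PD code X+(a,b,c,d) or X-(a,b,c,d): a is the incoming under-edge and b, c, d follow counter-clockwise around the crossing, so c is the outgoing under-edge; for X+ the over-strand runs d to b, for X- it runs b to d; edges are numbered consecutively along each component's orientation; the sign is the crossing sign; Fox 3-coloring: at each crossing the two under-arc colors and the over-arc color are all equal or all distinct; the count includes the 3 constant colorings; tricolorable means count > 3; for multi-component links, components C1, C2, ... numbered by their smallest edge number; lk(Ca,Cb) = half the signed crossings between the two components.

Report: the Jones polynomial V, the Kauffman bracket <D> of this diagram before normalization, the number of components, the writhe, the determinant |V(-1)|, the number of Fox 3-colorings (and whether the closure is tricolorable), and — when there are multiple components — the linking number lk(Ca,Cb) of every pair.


Jones polynomial: V(x) = x^-5 - 2x^-4 + 2x^-3 - 2x^-2 + 2x^-1 - 1 + x
<D> = A^-10 - A^-6 + 2A^-2 - 2A^2 + 2A^6 - 2A^10 + A^14; writhe -2
components 1, writhe -2 (14 crossings)
3-colorings: 3 of 3^14, det 11 — not tricolorable
note: the span of V is 6, forcing >= 6 crossings in any diagram


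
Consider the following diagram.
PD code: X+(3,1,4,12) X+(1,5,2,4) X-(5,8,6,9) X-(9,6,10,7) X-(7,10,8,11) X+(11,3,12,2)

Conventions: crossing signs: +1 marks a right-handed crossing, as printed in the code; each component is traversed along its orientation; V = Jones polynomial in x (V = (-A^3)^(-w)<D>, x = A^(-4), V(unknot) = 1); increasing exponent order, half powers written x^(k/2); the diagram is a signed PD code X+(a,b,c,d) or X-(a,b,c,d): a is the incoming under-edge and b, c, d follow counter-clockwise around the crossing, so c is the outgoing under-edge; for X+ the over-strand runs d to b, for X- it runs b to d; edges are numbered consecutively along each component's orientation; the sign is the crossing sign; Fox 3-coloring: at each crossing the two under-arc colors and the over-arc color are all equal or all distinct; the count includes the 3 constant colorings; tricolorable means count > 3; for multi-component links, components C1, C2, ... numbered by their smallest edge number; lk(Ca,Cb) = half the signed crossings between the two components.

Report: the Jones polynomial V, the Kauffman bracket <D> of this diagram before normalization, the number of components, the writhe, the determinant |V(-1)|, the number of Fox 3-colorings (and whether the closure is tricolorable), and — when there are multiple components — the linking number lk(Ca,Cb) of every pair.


V(x) = -x^-3 + x^-2 - x^-1 + 3 - x + x^2 - x^3
bracket: -A^-12 + A^-8 - A^-4 + 3 - A^4 + A^8 - A^12, w = 0
1 component, writhe 0, over 6 crossings
det 9, colorings 27 of 3^6 — tricolorable
observation: |V(-1)| = 9: so tricolorable, since 3 divides 9


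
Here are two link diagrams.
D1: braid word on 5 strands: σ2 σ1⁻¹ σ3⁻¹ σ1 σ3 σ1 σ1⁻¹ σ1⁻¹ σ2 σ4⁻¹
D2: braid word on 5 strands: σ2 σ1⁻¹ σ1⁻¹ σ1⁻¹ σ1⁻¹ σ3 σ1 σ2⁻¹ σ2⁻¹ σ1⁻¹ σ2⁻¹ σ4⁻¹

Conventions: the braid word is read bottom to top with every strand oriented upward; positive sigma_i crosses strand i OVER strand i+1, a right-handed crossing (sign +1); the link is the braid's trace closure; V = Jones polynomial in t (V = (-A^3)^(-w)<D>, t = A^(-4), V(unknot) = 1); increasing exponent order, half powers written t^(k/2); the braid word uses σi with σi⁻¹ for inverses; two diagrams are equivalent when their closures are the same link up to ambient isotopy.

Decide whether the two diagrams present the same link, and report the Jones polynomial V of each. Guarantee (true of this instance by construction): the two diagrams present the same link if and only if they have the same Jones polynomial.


equivalent: no
V(D1) = 1 + t + t^2 + t^3  (w 0, c 10, <D> = A^-12 + A^-8 + A^-4 + 1)
V(D2) = t^-8 - t^-7 + 2t^-6 - t^-5 + 2t^-4 + t^-2  (w -6, c 12, <D> = A^-10 + 2A^-2 - A^2 + 2A^6 - A^10 + A^14)
why: comparing 2 Jones polynomials yields 2 groups


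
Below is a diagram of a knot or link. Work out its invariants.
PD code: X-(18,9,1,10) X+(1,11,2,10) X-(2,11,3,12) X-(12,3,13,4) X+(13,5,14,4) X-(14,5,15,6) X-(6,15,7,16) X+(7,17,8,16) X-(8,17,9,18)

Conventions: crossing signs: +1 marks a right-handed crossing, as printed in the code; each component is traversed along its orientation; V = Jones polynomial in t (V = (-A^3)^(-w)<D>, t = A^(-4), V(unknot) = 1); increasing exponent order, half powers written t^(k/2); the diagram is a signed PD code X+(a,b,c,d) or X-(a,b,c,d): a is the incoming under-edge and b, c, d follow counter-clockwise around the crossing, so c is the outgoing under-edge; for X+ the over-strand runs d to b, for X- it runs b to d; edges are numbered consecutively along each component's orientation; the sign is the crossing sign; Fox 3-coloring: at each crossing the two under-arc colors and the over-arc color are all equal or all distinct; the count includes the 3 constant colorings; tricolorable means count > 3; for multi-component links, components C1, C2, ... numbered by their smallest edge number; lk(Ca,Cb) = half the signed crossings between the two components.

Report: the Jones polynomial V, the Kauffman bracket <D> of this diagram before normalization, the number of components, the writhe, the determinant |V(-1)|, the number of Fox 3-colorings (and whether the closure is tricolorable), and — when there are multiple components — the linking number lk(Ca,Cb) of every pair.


Jones polynomial: V(t) = -t^-4 + t^-3 + t^-1
<D> = -A^-5 - A^3 + A^7; writhe -3
components 1, writhe -3 (9 crossings)
3-colorings: 9 of 3^9, det 3 — tricolorable
note: w = -3 shifts under R1 moves; the (-A^3)^(3) factor cancels that in V


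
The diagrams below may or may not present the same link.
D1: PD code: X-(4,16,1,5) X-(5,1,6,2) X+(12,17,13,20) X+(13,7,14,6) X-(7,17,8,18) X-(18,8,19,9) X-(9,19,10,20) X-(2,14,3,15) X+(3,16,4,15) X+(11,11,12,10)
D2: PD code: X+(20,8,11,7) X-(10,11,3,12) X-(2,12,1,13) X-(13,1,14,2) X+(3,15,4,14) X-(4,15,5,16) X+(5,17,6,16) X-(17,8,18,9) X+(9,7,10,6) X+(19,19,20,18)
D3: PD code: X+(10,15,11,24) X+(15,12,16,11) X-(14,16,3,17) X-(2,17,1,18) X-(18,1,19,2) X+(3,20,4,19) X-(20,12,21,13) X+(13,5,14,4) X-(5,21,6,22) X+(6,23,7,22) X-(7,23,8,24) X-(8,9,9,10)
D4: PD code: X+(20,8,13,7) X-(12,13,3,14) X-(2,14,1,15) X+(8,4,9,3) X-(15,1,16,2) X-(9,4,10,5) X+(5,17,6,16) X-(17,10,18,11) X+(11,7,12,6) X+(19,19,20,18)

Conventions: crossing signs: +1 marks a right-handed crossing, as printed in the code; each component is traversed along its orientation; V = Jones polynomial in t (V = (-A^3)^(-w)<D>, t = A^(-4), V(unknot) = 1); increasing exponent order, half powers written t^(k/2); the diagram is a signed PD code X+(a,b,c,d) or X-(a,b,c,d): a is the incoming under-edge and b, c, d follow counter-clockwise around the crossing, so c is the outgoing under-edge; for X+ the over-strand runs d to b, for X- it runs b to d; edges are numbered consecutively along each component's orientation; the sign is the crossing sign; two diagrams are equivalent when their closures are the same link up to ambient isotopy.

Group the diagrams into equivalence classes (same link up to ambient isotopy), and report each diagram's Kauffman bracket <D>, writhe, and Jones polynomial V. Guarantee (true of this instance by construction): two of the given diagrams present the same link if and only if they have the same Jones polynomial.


classes: {D1} | {D2, D3, D4}
V(D1) = t^-5 + 2t^-3 + t^-1  [10 crossings, <D> = A^-2 + 2A^6 + A^14, w = -2]
V(D2) = t^-3 + t^-2 + t^-1 + 1  (w 0, c 10, <D> = 1 + A^4 + A^8 + A^12)
D3 (bracket A^-6 + A^-2 + A^2 + A^6; 12 crossings at w = -2): V = t^-3 + t^-2 + t^-1 + 1
D4 (bracket 1 + A^4 + A^8 + A^12; 10 crossings at w = 0): V = t^-3 + t^-2 + t^-1 + 1
insight: 2 classes among 4 diagrams; unequal V(t) rules out equality
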